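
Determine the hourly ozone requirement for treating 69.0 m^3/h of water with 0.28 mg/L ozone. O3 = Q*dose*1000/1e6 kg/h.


O3 demand (mg/h) = Q * dose * 1000 = 69.0 * 0.28 * 1000 = 19320 mg/h
Convert mg to kg: 19320 / 1e6 = 0.01932 kg/h

0.01932 kg/h


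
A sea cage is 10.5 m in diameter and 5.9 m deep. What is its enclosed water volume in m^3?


r = d/2 = 10.5/2 = 5.25 m
Base area = pi*r^2 = pi*5.25^2 = 86.590148 m^2
Volume = 86.590148 * 5.9 = 510.882 m^3

510.882 m^3


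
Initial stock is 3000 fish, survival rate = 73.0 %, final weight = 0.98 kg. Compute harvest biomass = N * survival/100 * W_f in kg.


Survivors = 3000 * 73.0/100 = 2190 fish
Harvest biomass = survivors * W_f = 2190 * 0.98 = 2146.2 kg

2146.2 kg


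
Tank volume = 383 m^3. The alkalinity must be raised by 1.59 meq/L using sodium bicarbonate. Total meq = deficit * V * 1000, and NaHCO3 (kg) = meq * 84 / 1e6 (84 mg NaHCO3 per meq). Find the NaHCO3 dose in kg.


Tank volume in L = 383 m^3 * 1000 = 383000 L
Total meq required = 1.59 meq/L * 383000 L = 608970 meq
NaHCO3 mass = 608970 meq * 84 mg/meq / 1e6 = 51.1535 kg

51.1535 kg


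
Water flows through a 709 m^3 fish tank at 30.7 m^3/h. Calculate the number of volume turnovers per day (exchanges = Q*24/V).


Daily flow volume = 30.7 m^3/h * 24 h = 736.8 m^3/day
Exchanges = daily flow / tank volume = 736.8 / 709 = 1.03921 exchanges/day

1.03921 exchanges/day


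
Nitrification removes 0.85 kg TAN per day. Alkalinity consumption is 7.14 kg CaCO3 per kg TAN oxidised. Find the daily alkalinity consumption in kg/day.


Alkalinity factor: 7.14 kg CaCO3 consumed per kg TAN nitrified
alk = 0.85 kg TAN * 7.14 = 6.069 kg CaCO3/day

6.069 kg CaCO3/day


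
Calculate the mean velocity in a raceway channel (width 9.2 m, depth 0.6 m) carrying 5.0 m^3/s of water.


Cross-sectional area = W * d = 9.2 * 0.6 = 5.52 m^2
Velocity = Q / A = 5.0 / 5.52 = 0.905797 m/s

0.905797 m/s


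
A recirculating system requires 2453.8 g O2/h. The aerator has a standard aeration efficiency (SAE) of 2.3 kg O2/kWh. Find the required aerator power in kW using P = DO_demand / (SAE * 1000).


SAE in g O2/kWh = 2.3 * 1000 = 2300 g/kWh
P = DO_demand / SAE_g = 2453.8 / 2300 = 1.06687 kW

1.06687 kW


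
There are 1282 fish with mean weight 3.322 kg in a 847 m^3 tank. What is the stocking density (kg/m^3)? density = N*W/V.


Total biomass = 1282 fish * 3.322 kg = 4258.804 kg
Density = total biomass / volume = 4258.804 / 847 = 5.0281 kg/m^3

5.0281 kg/m^3


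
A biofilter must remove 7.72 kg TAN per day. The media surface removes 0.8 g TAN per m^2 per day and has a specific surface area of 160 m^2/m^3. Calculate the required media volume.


A = 7.72*1000 / 0.8 = 9650 m^2
V = 9650 / 160 = 60.3125

60.3125 m^3


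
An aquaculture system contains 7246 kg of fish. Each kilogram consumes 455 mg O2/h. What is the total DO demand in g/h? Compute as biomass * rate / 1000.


Total O2 consumption (mg/h) = 7246 kg * 455 mg/(kg*h) = 3296930 mg/h
Convert to g/h: 3296930 / 1000 = 3296.93 g/h

3296.93 g/h


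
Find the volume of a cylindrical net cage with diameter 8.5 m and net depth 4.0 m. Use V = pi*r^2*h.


r = d/2 = 8.5/2 = 4.25 m
Base area = pi*r^2 = pi*4.25^2 = 56.745017 m^2
Volume = 56.745017 * 4.0 = 226.98 m^3

226.98 m^3


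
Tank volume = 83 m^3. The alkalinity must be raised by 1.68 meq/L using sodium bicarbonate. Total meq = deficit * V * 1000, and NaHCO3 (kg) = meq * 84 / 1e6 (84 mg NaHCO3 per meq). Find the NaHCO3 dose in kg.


Tank volume in L = 83 m^3 * 1000 = 83000 L
Total meq required = 1.68 meq/L * 83000 L = 139440 meq
NaHCO3 mass = 139440 meq * 84 mg/meq / 1e6 = 11.713 kg

11.713 kg


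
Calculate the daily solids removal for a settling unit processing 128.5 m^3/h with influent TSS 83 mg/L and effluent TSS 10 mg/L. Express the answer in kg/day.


Concentration drop: TSS_in - TSS_out = 83 - 10 = 73 mg/L
Hourly solids removed = Q * dTSS = 128.5 m^3/h * 73 mg/L = 9380.5 g/h  (m^3/h * mg/L = g/h)
Daily solids removed = 9380.5 * 24 = 225132 g/day
Convert g to kg: 225132 / 1000 = 225.132 kg/day

225.132 kg/day


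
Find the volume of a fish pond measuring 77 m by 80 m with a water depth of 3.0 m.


Base area = L * W = 77 * 80 = 6160 m^2
Volume = area * depth = 6160 * 3.0 = 18480 m^3

18480 m^3


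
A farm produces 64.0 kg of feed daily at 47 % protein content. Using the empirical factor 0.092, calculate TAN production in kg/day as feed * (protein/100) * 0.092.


Protein in feed = 64.0 * 47/100 = 30.08 kg/day
TAN = protein * 0.092 = 30.08 * 0.092 = 2.76736 kg/day

2.76736 kg/day


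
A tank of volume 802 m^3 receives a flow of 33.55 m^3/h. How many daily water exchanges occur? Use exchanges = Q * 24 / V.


Daily flow volume = 33.55 m^3/h * 24 h = 805.2 m^3/day
Exchanges = daily flow / tank volume = 805.2 / 802 = 1.00399 exchanges/day

1.00399 exchanges/day


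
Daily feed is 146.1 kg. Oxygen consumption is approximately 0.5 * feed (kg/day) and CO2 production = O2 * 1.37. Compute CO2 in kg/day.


O2 = 146.1 * 0.5 = 73.05
CO2 = 73.05 * 1.37 = 100.0785

100.0785 kg/day


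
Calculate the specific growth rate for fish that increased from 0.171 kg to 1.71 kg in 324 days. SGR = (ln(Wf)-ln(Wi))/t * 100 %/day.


ln(W_f) = ln(1.71) = 0.53649337
ln(W_i) = ln(0.171) = -1.7660917
ln(W_f) - ln(W_i) = 0.53649337 - -1.7660917 = 2.3025851
SGR = 2.3025851 / 324 * 100 = 0.710674 %/day

0.710674 %/day


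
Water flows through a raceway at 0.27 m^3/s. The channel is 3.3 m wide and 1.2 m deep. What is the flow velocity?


Cross-sectional area = W * d = 3.3 * 1.2 = 3.96 m^2
Velocity = Q / A = 0.27 / 3.96 = 0.0681818 m/s

0.0681818 m/s


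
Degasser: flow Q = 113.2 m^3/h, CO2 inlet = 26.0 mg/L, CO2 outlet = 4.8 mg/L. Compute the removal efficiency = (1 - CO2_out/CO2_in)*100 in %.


CO2_out / CO2_in = 4.8 / 26.0 = 0.18461538
Fraction remaining = 0.18461538
efficiency = (1 - 0.18461538) * 100 = 81.5385 %

81.5385 %


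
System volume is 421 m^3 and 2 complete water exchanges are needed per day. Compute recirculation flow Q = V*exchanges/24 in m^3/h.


Daily recirculation volume = 421 m^3 * 2 = 842 m^3/day
Flow rate Q = daily volume / 24 h = 842 / 24 = 35.0833 m^3/h

35.0833 m^3/h


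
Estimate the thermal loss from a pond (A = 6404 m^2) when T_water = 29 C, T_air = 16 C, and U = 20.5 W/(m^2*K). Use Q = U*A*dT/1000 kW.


Temperature difference dT = 29 - 16 = 13 K
Heat loss (W) = U * A * dT = 20.5 * 6404 * 13 = 1706666 W
Convert to kW: 1706666 / 1000 = 1706.666 kW

1706.666 kW


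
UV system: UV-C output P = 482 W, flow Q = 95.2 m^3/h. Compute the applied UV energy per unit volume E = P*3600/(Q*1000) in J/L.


Energy delivered per hour = 482 W * 3600 s = 1735200 J/h
Volume treated per hour = 95.2 m^3/h * 1000 = 95200 L/h
dose = 1735200 / 95200 = 18.2269 J/L

18.2269 J/L


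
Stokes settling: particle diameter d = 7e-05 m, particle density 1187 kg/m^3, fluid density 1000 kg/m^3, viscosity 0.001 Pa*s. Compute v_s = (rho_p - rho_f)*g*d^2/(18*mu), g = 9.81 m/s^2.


Density difference: rho_p - rho_f = 1187 - 1000 = 187 kg/m^3
d^2 = (7e-05)^2 = 4.9e-09 m^2
Numerator = (rho_p - rho_f) * g * d^2 = 187 * 9.81 * 4.9e-09 = 8.988903e-06
Denominator = 18 * mu = 18 * 0.001 = 0.018
v_s = 8.988903e-06 / 0.018 = 4.99383e-04 m/s
Check: Re = rho_f * v_s * d / mu = 1000 * 4.99383e-04 * 7e-05 / 0.001 = 0.035 < 1, so Stokes' law applies.

4.99383e-04 m/s


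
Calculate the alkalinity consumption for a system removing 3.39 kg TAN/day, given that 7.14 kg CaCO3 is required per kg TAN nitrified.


Alkalinity factor: 7.14 kg CaCO3 consumed per kg TAN nitrified
alk = 3.39 kg TAN * 7.14 = 24.2046 kg CaCO3/day

24.2046 kg CaCO3/day


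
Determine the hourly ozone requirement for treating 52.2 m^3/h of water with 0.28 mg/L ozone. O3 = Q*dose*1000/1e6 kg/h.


O3 demand (mg/h) = Q * dose * 1000 = 52.2 * 0.28 * 1000 = 14616 mg/h
Convert mg to kg: 14616 / 1e6 = 0.014616 kg/h

0.014616 kg/h


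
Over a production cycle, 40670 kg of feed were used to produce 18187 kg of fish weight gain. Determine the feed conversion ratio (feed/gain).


FCR = feed consumed / weight gained
FCR = 40670 kg / 18187 kg = 2.23621

2.23621


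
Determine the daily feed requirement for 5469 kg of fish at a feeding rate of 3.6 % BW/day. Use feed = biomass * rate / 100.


Feeding rate fraction = 3.6% / 100 = 0.036
Daily feed = 5469 kg * 0.036 = 196.884 kg/day

196.884 kg/day


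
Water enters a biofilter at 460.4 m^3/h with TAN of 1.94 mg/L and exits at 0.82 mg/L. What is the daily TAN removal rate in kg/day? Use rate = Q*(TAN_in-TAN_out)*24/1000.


Concentration drop: TAN_in - TAN_out = 1.94 - 0.82 = 1.12 mg/L
Hourly TAN removed = Q * dTAN = 460.4 m^3/h * 1.12 mg/L = 515.648 g/h  (m^3/h * mg/L = g/h)
Daily TAN removed = 515.648 * 24 = 12375.552 g/day
Convert to kg/day: 12375.552 / 1000 = 12.375552 kg/day

12.375552 kg/day


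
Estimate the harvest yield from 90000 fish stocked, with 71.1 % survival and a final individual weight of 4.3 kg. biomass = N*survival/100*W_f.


Survivors = 90000 * 71.1/100 = 63990 fish
Harvest biomass = survivors * W_f = 63990 * 4.3 = 275157 kg

275157 kg


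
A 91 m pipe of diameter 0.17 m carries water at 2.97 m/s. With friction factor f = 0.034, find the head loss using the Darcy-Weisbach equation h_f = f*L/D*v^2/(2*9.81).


v^2 = 2.97^2 = 8.8209 m^2/s^2
L/D = 91/0.17 = 535.29412
h_f = f*(L/D)*v^2/(2g) = 0.034 * 535.29412 * 8.8209 / 19.62 = 8.18249 m

8.18249 m


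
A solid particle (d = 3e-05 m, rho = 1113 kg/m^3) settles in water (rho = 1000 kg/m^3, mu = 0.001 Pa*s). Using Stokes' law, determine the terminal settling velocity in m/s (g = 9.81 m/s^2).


Density difference: rho_p - rho_f = 1113 - 1000 = 113 kg/m^3
d^2 = (3e-05)^2 = 9e-10 m^2
Numerator = (rho_p - rho_f) * g * d^2 = 113 * 9.81 * 9e-10 = 9.97677e-07
Denominator = 18 * mu = 18 * 0.001 = 0.018
v_s = 9.97677e-07 / 0.018 = 5.54265e-05 m/s
Check: Re = rho_f * v_s * d / mu = 1000 * 5.54265e-05 * 3e-05 / 0.001 = 0.00166 < 1, so Stokes' law applies.

5.54265e-05 m/s


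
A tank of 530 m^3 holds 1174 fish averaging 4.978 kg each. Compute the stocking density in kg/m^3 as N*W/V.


Total biomass = 1174 fish * 4.978 kg = 5844.172 kg
Density = total biomass / volume = 5844.172 / 530 = 11.0267 kg/m^3

11.0267 kg/m^3


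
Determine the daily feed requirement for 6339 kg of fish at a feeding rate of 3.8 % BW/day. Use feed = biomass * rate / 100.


Feeding rate fraction = 3.8% / 100 = 0.038
Daily feed = 6339 kg * 0.038 = 240.882 kg/day

240.882 kg/day


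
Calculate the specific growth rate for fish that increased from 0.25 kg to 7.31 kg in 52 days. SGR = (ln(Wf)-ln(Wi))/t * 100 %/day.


ln(W_f) = ln(7.31) = 1.9892433
ln(W_i) = ln(0.25) = -1.3862944
ln(W_f) - ln(W_i) = 1.9892433 - -1.3862944 = 3.3755377
SGR = 3.3755377 / 52 * 100 = 6.49142 %/day

6.49142 %/day


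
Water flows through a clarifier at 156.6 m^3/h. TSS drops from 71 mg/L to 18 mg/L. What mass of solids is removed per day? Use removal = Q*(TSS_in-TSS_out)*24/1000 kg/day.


Concentration drop: TSS_in - TSS_out = 71 - 18 = 53 mg/L
Hourly solids removed = Q * dTSS = 156.6 m^3/h * 53 mg/L = 8299.8 g/h  (m^3/h * mg/L = g/h)
Daily solids removed = 8299.8 * 24 = 199195.2 g/day
Convert g to kg: 199195.2 / 1000 = 199.1952 kg/day

199.1952 kg/day


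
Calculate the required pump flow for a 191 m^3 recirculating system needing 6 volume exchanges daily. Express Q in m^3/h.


Daily recirculation volume = 191 m^3 * 6 = 1146 m^3/day
Flow rate Q = daily volume / 24 h = 1146 / 24 = 47.75 m^3/h

47.75 m^3/h


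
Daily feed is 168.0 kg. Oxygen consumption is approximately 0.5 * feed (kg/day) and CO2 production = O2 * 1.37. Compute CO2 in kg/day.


O2 = 168.0 * 0.5 = 84
CO2 = 84 * 1.37 = 115.08

115.08 kg/day


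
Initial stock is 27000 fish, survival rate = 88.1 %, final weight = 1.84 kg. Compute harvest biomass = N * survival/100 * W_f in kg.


Survivors = 27000 * 88.1/100 = 23787 fish
Harvest biomass = survivors * W_f = 23787 * 1.84 = 43768.08 kg

43768.08 kg


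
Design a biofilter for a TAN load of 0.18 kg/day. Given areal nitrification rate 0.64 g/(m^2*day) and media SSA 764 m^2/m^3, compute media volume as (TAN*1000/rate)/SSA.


A = 0.18*1000 / 0.64 = 281.25 m^2
V = 281.25 / 764 = 0.368128

0.368128 m^3


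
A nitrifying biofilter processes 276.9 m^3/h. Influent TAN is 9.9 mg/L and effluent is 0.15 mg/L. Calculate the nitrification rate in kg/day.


Concentration drop: TAN_in - TAN_out = 9.9 - 0.15 = 9.75 mg/L
Hourly TAN removed = Q * dTAN = 276.9 m^3/h * 9.75 mg/L = 2699.775 g/h  (m^3/h * mg/L = g/h)
Daily TAN removed = 2699.775 * 24 = 64794.6 g/day
Convert to kg/day: 64794.6 / 1000 = 64.7946 kg/day

64.7946 kg/day


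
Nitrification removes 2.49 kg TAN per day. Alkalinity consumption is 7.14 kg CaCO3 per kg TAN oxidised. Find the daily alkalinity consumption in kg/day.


Alkalinity factor: 7.14 kg CaCO3 consumed per kg TAN nitrified
alk = 2.49 kg TAN * 7.14 = 17.7786 kg CaCO3/day

17.7786 kg CaCO3/day


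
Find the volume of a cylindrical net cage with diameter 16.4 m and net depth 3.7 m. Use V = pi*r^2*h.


r = d/2 = 16.4/2 = 8.2 m
Base area = pi*r^2 = pi*8.2^2 = 211.24069 m^2
Volume = 211.24069 * 3.7 = 781.591 m^3

781.591 m^3


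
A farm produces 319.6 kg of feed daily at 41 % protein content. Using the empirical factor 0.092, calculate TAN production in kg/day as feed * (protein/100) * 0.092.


Protein in feed = 319.6 * 41/100 = 131.036 kg/day
TAN = protein * 0.092 = 131.036 * 0.092 = 12.055312 kg/day

12.055312 kg/day


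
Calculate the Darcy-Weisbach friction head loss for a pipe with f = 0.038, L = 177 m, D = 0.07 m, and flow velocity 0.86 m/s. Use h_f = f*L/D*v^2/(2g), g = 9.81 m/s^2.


v^2 = 0.86^2 = 0.7396 m^2/s^2
L/D = 177/0.07 = 2528.5714
h_f = f*(L/D)*v^2/(2g) = 0.038 * 2528.5714 * 0.7396 / 19.62 = 3.62207 m

3.62207 m


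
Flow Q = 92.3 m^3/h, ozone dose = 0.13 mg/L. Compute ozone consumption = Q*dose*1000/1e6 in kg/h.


O3 demand (mg/h) = Q * dose * 1000 = 92.3 * 0.13 * 1000 = 11999 mg/h
Convert mg to kg: 11999 / 1e6 = 0.011999 kg/h

0.011999 kg/h


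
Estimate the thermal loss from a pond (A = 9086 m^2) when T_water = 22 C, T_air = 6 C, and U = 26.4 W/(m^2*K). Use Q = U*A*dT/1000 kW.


Temperature difference dT = 22 - 6 = 16 K
Heat loss (W) = U * A * dT = 26.4 * 9086 * 16 = 3837926.4 W
Convert to kW: 3837926.4 / 1000 = 3837.9264 kW

3837.9264 kW


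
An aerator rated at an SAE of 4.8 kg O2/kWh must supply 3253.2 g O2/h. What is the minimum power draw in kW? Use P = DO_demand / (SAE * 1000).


SAE in g O2/kWh = 4.8 * 1000 = 4800 g/kWh
P = DO_demand / SAE_g = 3253.2 / 4800 = 0.67775 kW

0.67775 kW


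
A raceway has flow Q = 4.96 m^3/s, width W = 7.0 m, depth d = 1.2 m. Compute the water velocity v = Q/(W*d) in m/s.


Cross-sectional area = W * d = 7.0 * 1.2 = 8.4 m^2
Velocity = Q / A = 4.96 / 8.4 = 0.590476 m/s

0.590476 m/s


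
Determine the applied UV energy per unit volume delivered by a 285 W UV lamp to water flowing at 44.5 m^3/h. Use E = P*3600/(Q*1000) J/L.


Energy delivered per hour = 285 W * 3600 s = 1026000 J/h
Volume treated per hour = 44.5 m^3/h * 1000 = 44500 L/h
dose = 1026000 / 44500 = 23.0562 J/L

23.0562 J/L


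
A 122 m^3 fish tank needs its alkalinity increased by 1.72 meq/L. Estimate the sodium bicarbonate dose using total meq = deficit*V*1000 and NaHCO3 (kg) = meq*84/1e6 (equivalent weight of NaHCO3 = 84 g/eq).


Tank volume in L = 122 m^3 * 1000 = 122000 L
Total meq required = 1.72 meq/L * 122000 L = 209840 meq
NaHCO3 mass = 209840 meq * 84 mg/meq / 1e6 = 17.6266 kg

17.6266 kg


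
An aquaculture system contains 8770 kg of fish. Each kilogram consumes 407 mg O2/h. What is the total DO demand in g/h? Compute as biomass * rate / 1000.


Total O2 consumption (mg/h) = 8770 kg * 407 mg/(kg*h) = 3569390 mg/h
Convert to g/h: 3569390 / 1000 = 3569.39 g/h

3569.39 g/h


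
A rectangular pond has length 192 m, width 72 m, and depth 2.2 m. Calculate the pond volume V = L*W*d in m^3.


Base area = L * W = 192 * 72 = 13824 m^2
Volume = area * depth = 13824 * 2.2 = 30412.8 m^3

30412.8 m^3


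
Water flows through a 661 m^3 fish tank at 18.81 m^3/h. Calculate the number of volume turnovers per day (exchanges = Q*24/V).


Daily flow volume = 18.81 m^3/h * 24 h = 451.44 m^3/day
Exchanges = daily flow / tank volume = 451.44 / 661 = 0.682965 exchanges/day

0.682965 exchanges/day


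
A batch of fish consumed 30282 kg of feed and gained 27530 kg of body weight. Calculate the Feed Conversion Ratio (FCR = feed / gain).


FCR = feed consumed / weight gained
FCR = 30282 kg / 27530 kg = 1.09996

1.09996


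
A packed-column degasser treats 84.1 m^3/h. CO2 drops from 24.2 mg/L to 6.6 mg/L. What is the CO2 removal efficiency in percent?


CO2_out / CO2_in = 6.6 / 24.2 = 0.27272727
Fraction remaining = 0.27272727
efficiency = (1 - 0.27272727) * 100 = 72.7273 %

72.7273 %


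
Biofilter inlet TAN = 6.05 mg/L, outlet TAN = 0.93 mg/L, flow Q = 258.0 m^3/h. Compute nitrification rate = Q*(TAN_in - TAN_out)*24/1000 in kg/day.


Concentration drop: TAN_in - TAN_out = 6.05 - 0.93 = 5.12 mg/L
Hourly TAN removed = Q * dTAN = 258.0 m^3/h * 5.12 mg/L = 1320.96 g/h  (m^3/h * mg/L = g/h)
Daily TAN removed = 1320.96 * 24 = 31703.04 g/day
Convert to kg/day: 31703.04 / 1000 = 31.70304 kg/day

31.70304 kg/day


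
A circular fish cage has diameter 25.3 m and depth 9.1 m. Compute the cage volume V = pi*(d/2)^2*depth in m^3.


r = d/2 = 25.3/2 = 12.65 m
Base area = pi*r^2 = pi*12.65^2 = 502.72551 m^2
Volume = 502.72551 * 9.1 = 4574.8 m^3

4574.8 m^3


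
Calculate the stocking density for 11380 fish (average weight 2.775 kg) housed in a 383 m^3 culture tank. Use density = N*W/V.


Total biomass = 11380 fish * 2.775 kg = 31579.5 kg
Density = total biomass / volume = 31579.5 / 383 = 82.453 kg/m^3

82.453 kg/m^3


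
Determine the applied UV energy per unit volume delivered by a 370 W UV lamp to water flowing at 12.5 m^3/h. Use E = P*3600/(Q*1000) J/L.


Energy delivered per hour = 370 W * 3600 s = 1332000 J/h
Volume treated per hour = 12.5 m^3/h * 1000 = 12500 L/h
dose = 1332000 / 12500 = 106.56 J/L

106.56 J/L


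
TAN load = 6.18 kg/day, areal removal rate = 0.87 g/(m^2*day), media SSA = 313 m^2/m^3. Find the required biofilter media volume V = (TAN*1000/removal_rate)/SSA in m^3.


A = 6.18*1000 / 0.87 = 7103.4483 m^2
V = 7103.4483 / 313 = 22.6947

22.6947 m^3


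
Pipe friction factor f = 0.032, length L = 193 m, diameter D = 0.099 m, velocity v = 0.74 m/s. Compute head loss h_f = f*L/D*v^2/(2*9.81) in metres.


v^2 = 0.74^2 = 0.5476 m^2/s^2
L/D = 193/0.099 = 1949.4949
h_f = f*(L/D)*v^2/(2g) = 0.032 * 1949.4949 * 0.5476 / 19.62 = 1.74115 m

1.74115 m


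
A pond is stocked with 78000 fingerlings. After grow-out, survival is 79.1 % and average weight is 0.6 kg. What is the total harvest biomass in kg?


Survivors = 78000 * 79.1/100 = 61698 fish
Harvest biomass = survivors * W_f = 61698 * 0.6 = 37018.8 kg

37018.8 kg


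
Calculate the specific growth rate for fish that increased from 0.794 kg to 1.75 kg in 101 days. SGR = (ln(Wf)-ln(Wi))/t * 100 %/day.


ln(W_f) = ln(1.75) = 0.55961579
ln(W_i) = ln(0.794) = -0.23067182
ln(W_f) - ln(W_i) = 0.55961579 - -0.23067182 = 0.79028761
SGR = 0.79028761 / 101 * 100 = 0.782463 %/day

0.782463 %/day


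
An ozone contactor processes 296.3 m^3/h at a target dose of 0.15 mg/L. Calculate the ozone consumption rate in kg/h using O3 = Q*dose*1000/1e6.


O3 demand (mg/h) = Q * dose * 1000 = 296.3 * 0.15 * 1000 = 44445 mg/h
Convert mg to kg: 44445 / 1e6 = 0.044445 kg/h

0.044445 kg/h


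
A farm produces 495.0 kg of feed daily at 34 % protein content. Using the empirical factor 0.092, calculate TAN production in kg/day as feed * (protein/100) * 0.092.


Protein in feed = 495.0 * 34/100 = 168.3 kg/day
TAN = protein * 0.092 = 168.3 * 0.092 = 15.4836 kg/day

15.4836 kg/day


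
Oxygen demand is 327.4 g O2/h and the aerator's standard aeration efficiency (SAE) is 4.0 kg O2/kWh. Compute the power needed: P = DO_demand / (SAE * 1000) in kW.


SAE in g O2/kWh = 4.0 * 1000 = 4000 g/kWh
P = DO_demand / SAE_g = 327.4 / 4000 = 0.08185 kW

0.08185 kW


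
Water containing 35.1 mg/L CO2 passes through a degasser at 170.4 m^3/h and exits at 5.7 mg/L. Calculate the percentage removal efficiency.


CO2_out / CO2_in = 5.7 / 35.1 = 0.16239316
Fraction remaining = 0.16239316
efficiency = (1 - 0.16239316) * 100 = 83.7607 %

83.7607 %


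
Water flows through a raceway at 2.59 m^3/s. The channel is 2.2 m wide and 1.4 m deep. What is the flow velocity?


Cross-sectional area = W * d = 2.2 * 1.4 = 3.08 m^2
Velocity = Q / A = 2.59 / 3.08 = 0.840909 m/s

0.840909 m/s


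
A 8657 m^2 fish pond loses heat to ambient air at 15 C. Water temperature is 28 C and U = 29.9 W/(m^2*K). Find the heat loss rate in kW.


Temperature difference dT = 28 - 15 = 13 K
Heat loss (W) = U * A * dT = 29.9 * 8657 * 13 = 3364975.9 W
Convert to kW: 3364975.9 / 1000 = 3364.9759 kW

3364.9759 kW


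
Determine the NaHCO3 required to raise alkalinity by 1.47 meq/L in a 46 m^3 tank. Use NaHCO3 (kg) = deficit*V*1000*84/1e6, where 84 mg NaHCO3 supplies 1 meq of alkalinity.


Tank volume in L = 46 m^3 * 1000 = 46000 L
Total meq required = 1.47 meq/L * 46000 L = 67620 meq
NaHCO3 mass = 67620 meq * 84 mg/meq / 1e6 = 5.68008 kg

5.68008 kg


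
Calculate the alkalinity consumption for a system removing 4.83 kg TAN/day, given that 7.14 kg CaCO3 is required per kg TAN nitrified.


Alkalinity factor: 7.14 kg CaCO3 consumed per kg TAN nitrified
alk = 4.83 kg TAN * 7.14 = 34.4862 kg CaCO3/day

34.4862 kg CaCO3/day


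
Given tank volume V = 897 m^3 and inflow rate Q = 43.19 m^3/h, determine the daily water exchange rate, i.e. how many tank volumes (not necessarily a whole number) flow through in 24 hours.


Daily flow volume = 43.19 m^3/h * 24 h = 1036.56 m^3/day
Exchanges = daily flow / tank volume = 1036.56 / 897 = 1.15559 exchanges/day

1.15559 exchanges/day


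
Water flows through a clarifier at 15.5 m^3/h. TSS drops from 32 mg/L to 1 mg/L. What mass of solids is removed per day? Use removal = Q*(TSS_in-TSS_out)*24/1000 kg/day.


Concentration drop: TSS_in - TSS_out = 32 - 1 = 31 mg/L
Hourly solids removed = Q * dTSS = 15.5 m^3/h * 31 mg/L = 480.5 g/h  (m^3/h * mg/L = g/h)
Daily solids removed = 480.5 * 24 = 11532 g/day
Convert g to kg: 11532 / 1000 = 11.532 kg/day

11.532 kg/day


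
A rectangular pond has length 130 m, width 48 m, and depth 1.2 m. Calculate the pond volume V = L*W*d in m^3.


Base area = L * W = 130 * 48 = 6240 m^2
Volume = area * depth = 6240 * 1.2 = 7488 m^3

7488 m^3


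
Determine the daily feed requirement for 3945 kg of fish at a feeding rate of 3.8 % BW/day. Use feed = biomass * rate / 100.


Feeding rate fraction = 3.8% / 100 = 0.038
Daily feed = 3945 kg * 0.038 = 149.91 kg/day

149.91 kg/day


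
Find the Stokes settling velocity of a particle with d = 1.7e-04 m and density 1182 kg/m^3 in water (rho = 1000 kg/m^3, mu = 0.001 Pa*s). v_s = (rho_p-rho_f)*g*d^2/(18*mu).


Density difference: rho_p - rho_f = 1182 - 1000 = 182 kg/m^3
d^2 = (1.7e-04)^2 = 2.89e-08 m^2
Numerator = (rho_p - rho_f) * g * d^2 = 182 * 9.81 * 2.89e-08 = 5.1598638e-05
Denominator = 18 * mu = 18 * 0.001 = 0.018
v_s = 5.1598638e-05 / 0.018 = 0.00286659 m/s
Check: Re = rho_f * v_s * d / mu = 1000 * 0.00286659 * 1.7e-04 / 0.001 = 0.487 < 1, so Stokes' law applies.

0.00286659 m/s


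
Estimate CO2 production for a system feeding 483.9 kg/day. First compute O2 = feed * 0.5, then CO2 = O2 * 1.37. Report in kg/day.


O2 = 483.9 * 0.5 = 241.95
CO2 = 241.95 * 1.37 = 331.4715

331.4715 kg/day


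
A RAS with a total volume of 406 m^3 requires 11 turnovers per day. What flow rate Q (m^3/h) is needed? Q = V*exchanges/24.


Daily recirculation volume = 406 m^3 * 11 = 4466 m^3/day
Flow rate Q = daily volume / 24 h = 4466 / 24 = 186.083 m^3/h

186.083 m^3/h


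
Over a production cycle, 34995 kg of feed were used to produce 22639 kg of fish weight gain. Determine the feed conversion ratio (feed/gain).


FCR = feed consumed / weight gained
FCR = 34995 kg / 22639 kg = 1.54578

1.54578


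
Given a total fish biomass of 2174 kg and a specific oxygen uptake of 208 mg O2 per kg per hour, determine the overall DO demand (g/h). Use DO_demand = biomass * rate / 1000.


Total O2 consumption (mg/h) = 2174 kg * 208 mg/(kg*h) = 452192 mg/h
Convert to g/h: 452192 / 1000 = 452.192 g/h

452.192 g/h


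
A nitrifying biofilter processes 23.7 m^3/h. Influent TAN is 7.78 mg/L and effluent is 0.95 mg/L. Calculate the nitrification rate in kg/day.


Concentration drop: TAN_in - TAN_out = 7.78 - 0.95 = 6.83 mg/L
Hourly TAN removed = Q * dTAN = 23.7 m^3/h * 6.83 mg/L = 161.871 g/h  (m^3/h * mg/L = g/h)
Daily TAN removed = 161.871 * 24 = 3884.904 g/day
Convert to kg/day: 3884.904 / 1000 = 3.884904 kg/day

3.884904 kg/day


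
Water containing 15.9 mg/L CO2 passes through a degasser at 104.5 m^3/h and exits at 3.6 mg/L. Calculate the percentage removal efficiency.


CO2_out / CO2_in = 3.6 / 15.9 = 0.22641509
Fraction remaining = 0.22641509
efficiency = (1 - 0.22641509) * 100 = 77.3585 %

77.3585 %


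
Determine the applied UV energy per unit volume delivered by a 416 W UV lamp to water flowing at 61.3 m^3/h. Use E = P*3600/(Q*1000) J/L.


Energy delivered per hour = 416 W * 3600 s = 1497600 J/h
Volume treated per hour = 61.3 m^3/h * 1000 = 61300 L/h
dose = 1497600 / 61300 = 24.4307 J/L

24.4307 J/L


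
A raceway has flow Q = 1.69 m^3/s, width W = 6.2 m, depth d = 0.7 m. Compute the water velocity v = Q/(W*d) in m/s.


Cross-sectional area = W * d = 6.2 * 0.7 = 4.34 m^2
Velocity = Q / A = 1.69 / 4.34 = 0.389401 m/s

0.389401 m/s


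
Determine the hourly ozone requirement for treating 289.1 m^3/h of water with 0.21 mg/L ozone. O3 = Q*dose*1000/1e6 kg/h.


O3 demand (mg/h) = Q * dose * 1000 = 289.1 * 0.21 * 1000 = 60711 mg/h
Convert mg to kg: 60711 / 1e6 = 0.060711 kg/h

0.060711 kg/h


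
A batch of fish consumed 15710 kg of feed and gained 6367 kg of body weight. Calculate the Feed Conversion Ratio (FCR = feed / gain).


FCR = feed consumed / weight gained
FCR = 15710 kg / 6367 kg = 2.46741

2.46741


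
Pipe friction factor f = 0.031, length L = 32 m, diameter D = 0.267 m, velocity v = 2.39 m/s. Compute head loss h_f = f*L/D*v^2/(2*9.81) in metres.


v^2 = 2.39^2 = 5.7121 m^2/s^2
L/D = 32/0.267 = 119.85019
h_f = f*(L/D)*v^2/(2g) = 0.031 * 119.85019 * 5.7121 / 19.62 = 1.08168 m

1.08168 m


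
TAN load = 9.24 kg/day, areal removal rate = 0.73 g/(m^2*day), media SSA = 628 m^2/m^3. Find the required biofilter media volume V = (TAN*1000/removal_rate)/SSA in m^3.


A = 9.24*1000 / 0.73 = 12657.534 m^2
V = 12657.534 / 628 = 20.1553

20.1553 m^3


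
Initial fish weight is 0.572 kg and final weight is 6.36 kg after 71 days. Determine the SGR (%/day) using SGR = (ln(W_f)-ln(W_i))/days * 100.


ln(W_f) = ln(6.36) = 1.8500284
ln(W_i) = ln(0.572) = -0.55861629
ln(W_f) - ln(W_i) = 1.8500284 - -0.55861629 = 2.4086447
SGR = 2.4086447 / 71 * 100 = 3.39246 %/day

3.39246 %/day


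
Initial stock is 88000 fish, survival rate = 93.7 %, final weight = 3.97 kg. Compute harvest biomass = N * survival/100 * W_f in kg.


Survivors = 88000 * 93.7/100 = 82456 fish
Harvest biomass = survivors * W_f = 82456 * 3.97 = 327350.32 kg

327350.32 kg


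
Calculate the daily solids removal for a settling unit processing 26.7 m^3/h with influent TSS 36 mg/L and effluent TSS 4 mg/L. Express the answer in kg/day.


Concentration drop: TSS_in - TSS_out = 36 - 4 = 32 mg/L
Hourly solids removed = Q * dTSS = 26.7 m^3/h * 32 mg/L = 854.4 g/h  (m^3/h * mg/L = g/h)
Daily solids removed = 854.4 * 24 = 20505.6 g/day
Convert g to kg: 20505.6 / 1000 = 20.5056 kg/day

20.5056 kg/day


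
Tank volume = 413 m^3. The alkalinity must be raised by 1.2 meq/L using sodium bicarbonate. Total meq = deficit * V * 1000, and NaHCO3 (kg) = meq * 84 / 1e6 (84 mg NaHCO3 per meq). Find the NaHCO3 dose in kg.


Tank volume in L = 413 m^3 * 1000 = 413000 L
Total meq required = 1.2 meq/L * 413000 L = 495600 meq
NaHCO3 mass = 495600 meq * 84 mg/meq / 1e6 = 41.6304 kg

41.6304 kg


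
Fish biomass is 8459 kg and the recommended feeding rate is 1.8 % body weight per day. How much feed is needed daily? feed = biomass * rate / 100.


Feeding rate fraction = 1.8% / 100 = 0.018
Daily feed = 8459 kg * 0.018 = 152.262 kg/day

152.262 kg/day


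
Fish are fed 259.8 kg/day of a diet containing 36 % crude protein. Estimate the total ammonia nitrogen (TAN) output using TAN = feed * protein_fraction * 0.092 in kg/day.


Protein in feed = 259.8 * 36/100 = 93.528 kg/day
TAN = protein * 0.092 = 93.528 * 0.092 = 8.604576 kg/day

8.604576 kg/day


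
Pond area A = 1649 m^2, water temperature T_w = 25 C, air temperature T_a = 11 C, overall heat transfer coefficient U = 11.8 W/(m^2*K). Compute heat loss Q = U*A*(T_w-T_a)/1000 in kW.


Temperature difference dT = 25 - 11 = 14 K
Heat loss (W) = U * A * dT = 11.8 * 1649 * 14 = 272414.8 W
Convert to kW: 272414.8 / 1000 = 272.4148 kW

272.4148 kW


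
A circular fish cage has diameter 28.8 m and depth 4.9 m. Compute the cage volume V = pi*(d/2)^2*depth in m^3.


r = d/2 = 28.8/2 = 14.4 m
Base area = pi*r^2 = pi*14.4^2 = 651.44065 m^2
Volume = 651.44065 * 4.9 = 3192.06 m^3

3192.06 m^3


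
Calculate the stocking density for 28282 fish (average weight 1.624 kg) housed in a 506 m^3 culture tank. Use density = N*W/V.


Total biomass = 28282 fish * 1.624 kg = 45929.968 kg
Density = total biomass / volume = 45929.968 / 506 = 90.7707 kg/m^3

90.7707 kg/m^3


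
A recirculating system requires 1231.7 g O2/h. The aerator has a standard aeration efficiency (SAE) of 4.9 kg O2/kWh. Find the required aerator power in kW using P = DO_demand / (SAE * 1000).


SAE in g O2/kWh = 4.9 * 1000 = 4900 g/kWh
P = DO_demand / SAE_g = 1231.7 / 4900 = 0.251367 kW

0.251367 kW


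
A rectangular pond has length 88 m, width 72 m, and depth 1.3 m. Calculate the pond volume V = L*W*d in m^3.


Base area = L * W = 88 * 72 = 6336 m^2
Volume = area * depth = 6336 * 1.3 = 8236.8 m^3

8236.8 m^3


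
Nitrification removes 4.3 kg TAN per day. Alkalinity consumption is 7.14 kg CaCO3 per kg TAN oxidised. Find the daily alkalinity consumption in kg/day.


Alkalinity factor: 7.14 kg CaCO3 consumed per kg TAN nitrified
alk = 4.3 kg TAN * 7.14 = 30.702 kg CaCO3/day

30.702 kg CaCO3/day


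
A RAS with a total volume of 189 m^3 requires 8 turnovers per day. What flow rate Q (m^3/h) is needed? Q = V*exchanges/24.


Daily recirculation volume = 189 m^3 * 8 = 1512 m^3/day
Flow rate Q = daily volume / 24 h = 1512 / 24 = 63 m^3/h

63 m^3/h


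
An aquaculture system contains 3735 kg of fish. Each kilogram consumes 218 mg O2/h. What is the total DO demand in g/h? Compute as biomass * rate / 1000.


Total O2 consumption (mg/h) = 3735 kg * 218 mg/(kg*h) = 814230 mg/h
Convert to g/h: 814230 / 1000 = 814.23 g/h

814.23 g/h


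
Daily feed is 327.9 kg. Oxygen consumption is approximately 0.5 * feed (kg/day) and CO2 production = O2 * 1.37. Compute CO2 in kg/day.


O2 = 327.9 * 0.5 = 163.95
CO2 = 163.95 * 1.37 = 224.6115

224.6115 kg/day


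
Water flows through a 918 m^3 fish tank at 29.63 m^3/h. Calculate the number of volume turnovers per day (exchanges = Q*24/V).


Daily flow volume = 29.63 m^3/h * 24 h = 711.12 m^3/day
Exchanges = daily flow / tank volume = 711.12 / 918 = 0.774641 exchanges/day

0.774641 exchanges/day


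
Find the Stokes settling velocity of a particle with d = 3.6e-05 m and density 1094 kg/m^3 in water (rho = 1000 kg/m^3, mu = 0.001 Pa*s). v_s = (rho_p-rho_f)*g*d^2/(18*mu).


Density difference: rho_p - rho_f = 1094 - 1000 = 94 kg/m^3
d^2 = (3.6e-05)^2 = 1.296e-09 m^2
Numerator = (rho_p - rho_f) * g * d^2 = 94 * 9.81 * 1.296e-09 = 1.1950934e-06
Denominator = 18 * mu = 18 * 0.001 = 0.018
v_s = 1.1950934e-06 / 0.018 = 6.63941e-05 m/s
Check: Re = rho_f * v_s * d / mu = 1000 * 6.63941e-05 * 3.6e-05 / 0.001 = 0.00239 < 1, so Stokes' law applies.

6.63941e-05 m/s


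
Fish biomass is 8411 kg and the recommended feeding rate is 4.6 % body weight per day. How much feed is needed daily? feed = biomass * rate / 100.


Feeding rate fraction = 4.6% / 100 = 0.046
Daily feed = 8411 kg * 0.046 = 386.906 kg/day

386.906 kg/day


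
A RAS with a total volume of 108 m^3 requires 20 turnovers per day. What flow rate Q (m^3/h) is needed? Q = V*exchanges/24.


Daily recirculation volume = 108 m^3 * 20 = 2160 m^3/day
Flow rate Q = daily volume / 24 h = 2160 / 24 = 90 m^3/h

90 m^3/h


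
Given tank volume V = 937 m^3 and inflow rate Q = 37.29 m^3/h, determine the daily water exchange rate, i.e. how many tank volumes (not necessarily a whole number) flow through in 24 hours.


Daily flow volume = 37.29 m^3/h * 24 h = 894.96 m^3/day
Exchanges = daily flow / tank volume = 894.96 / 937 = 0.955133 exchanges/day

0.955133 exchanges/day


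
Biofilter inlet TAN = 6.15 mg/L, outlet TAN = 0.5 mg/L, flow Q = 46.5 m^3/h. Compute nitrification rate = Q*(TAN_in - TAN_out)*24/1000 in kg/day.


Concentration drop: TAN_in - TAN_out = 6.15 - 0.5 = 5.65 mg/L
Hourly TAN removed = Q * dTAN = 46.5 m^3/h * 5.65 mg/L = 262.725 g/h  (m^3/h * mg/L = g/h)
Daily TAN removed = 262.725 * 24 = 6305.4 g/day
Convert to kg/day: 6305.4 / 1000 = 6.3054 kg/day

6.3054 kg/day


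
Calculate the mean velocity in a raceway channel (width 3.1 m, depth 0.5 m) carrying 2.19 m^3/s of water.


Cross-sectional area = W * d = 3.1 * 0.5 = 1.55 m^2
Velocity = Q / A = 2.19 / 1.55 = 1.4129 m/s

1.4129 m/s


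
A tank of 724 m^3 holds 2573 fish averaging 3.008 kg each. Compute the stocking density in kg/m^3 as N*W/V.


Total biomass = 2573 fish * 3.008 kg = 7739.584 kg
Density = total biomass / volume = 7739.584 / 724 = 10.69 kg/m^3

10.69 kg/m^3


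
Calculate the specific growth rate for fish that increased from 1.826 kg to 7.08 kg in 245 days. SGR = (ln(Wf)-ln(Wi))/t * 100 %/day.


ln(W_f) = ln(7.08) = 1.9572739
ln(W_i) = ln(1.826) = 0.60212778
ln(W_f) - ln(W_i) = 1.9572739 - 0.60212778 = 1.3551461
SGR = 1.3551461 / 245 * 100 = 0.553121 %/day

0.553121 %/day


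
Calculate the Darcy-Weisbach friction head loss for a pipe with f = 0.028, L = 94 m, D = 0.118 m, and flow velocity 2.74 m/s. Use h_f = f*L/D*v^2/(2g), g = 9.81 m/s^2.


v^2 = 2.74^2 = 7.5076 m^2/s^2
L/D = 94/0.118 = 796.61017
h_f = f*(L/D)*v^2/(2g) = 0.028 * 796.61017 * 7.5076 / 19.62 = 8.53505 m

8.53505 m


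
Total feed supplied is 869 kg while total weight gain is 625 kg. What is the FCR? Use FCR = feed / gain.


FCR = feed consumed / weight gained
FCR = 869 kg / 625 kg = 1.3904

1.3904


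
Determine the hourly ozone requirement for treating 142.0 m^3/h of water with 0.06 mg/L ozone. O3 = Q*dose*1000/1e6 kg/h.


O3 demand (mg/h) = Q * dose * 1000 = 142.0 * 0.06 * 1000 = 8520 mg/h
Convert mg to kg: 8520 / 1e6 = 0.00852 kg/h

0.00852 kg/h


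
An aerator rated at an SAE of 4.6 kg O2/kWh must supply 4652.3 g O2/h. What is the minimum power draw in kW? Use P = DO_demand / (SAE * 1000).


SAE in g O2/kWh = 4.6 * 1000 = 4600 g/kWh
P = DO_demand / SAE_g = 4652.3 / 4600 = 1.01137 kW

1.01137 kW


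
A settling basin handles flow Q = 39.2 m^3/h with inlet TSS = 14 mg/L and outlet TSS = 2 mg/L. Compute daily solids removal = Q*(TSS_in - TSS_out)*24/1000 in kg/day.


Concentration drop: TSS_in - TSS_out = 14 - 2 = 12 mg/L
Hourly solids removed = Q * dTSS = 39.2 m^3/h * 12 mg/L = 470.4 g/h  (m^3/h * mg/L = g/h)
Daily solids removed = 470.4 * 24 = 11289.6 g/day
Convert g to kg: 11289.6 / 1000 = 11.2896 kg/day

11.2896 kg/day


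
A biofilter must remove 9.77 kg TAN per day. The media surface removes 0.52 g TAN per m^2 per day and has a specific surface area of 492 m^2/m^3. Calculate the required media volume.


A = 9.77*1000 / 0.52 = 18788.462 m^2
V = 18788.462 / 492 = 38.1879

38.1879 m^3


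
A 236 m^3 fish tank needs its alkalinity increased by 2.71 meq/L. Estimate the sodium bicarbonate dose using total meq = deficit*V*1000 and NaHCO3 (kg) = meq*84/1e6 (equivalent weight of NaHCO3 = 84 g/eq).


Tank volume in L = 236 m^3 * 1000 = 236000 L
Total meq required = 2.71 meq/L * 236000 L = 639560 meq
NaHCO3 mass = 639560 meq * 84 mg/meq / 1e6 = 53.723 kg

53.723 kg


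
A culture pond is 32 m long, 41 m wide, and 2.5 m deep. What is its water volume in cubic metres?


Base area = L * W = 32 * 41 = 1312 m^2
Volume = area * depth = 1312 * 2.5 = 3280 m^3

3280 m^3


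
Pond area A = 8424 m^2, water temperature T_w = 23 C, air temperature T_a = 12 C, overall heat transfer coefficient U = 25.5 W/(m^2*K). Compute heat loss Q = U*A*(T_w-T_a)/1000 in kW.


Temperature difference dT = 23 - 12 = 11 K
Heat loss (W) = U * A * dT = 25.5 * 8424 * 11 = 2362932 W
Convert to kW: 2362932 / 1000 = 2362.932 kW

2362.932 kW


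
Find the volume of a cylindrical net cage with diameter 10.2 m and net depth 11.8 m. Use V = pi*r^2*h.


r = d/2 = 10.2/2 = 5.1 m
Base area = pi*r^2 = pi*5.1^2 = 81.712825 m^2
Volume = 81.712825 * 11.8 = 964.211 m^3

964.211 m^3


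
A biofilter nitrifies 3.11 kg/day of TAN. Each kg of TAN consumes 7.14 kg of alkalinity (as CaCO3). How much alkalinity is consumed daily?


Alkalinity factor: 7.14 kg CaCO3 consumed per kg TAN nitrified
alk = 3.11 kg TAN * 7.14 = 22.2054 kg CaCO3/day

22.2054 kg CaCO3/day


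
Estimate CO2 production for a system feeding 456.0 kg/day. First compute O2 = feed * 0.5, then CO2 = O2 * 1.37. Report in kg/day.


O2 = 456.0 * 0.5 = 228
CO2 = 228 * 1.37 = 312.36

312.36 kg/day


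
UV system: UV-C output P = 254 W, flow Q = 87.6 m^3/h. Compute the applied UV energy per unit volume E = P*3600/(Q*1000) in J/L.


Energy delivered per hour = 254 W * 3600 s = 914400 J/h
Volume treated per hour = 87.6 m^3/h * 1000 = 87600 L/h
dose = 914400 / 87600 = 10.4384 J/L

10.4384 J/L


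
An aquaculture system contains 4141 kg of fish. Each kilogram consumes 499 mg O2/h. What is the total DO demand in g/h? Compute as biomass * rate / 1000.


Total O2 consumption (mg/h) = 4141 kg * 499 mg/(kg*h) = 2066359 mg/h
Convert to g/h: 2066359 / 1000 = 2066.359 g/h

2066.359 g/h


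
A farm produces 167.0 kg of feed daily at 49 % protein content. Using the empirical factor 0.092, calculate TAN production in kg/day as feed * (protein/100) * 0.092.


Protein in feed = 167.0 * 49/100 = 81.83 kg/day
TAN = protein * 0.092 = 81.83 * 0.092 = 7.52836 kg/day

7.52836 kg/day


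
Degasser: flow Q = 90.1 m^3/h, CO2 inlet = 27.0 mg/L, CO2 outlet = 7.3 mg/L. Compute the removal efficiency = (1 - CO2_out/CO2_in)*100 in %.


CO2_out / CO2_in = 7.3 / 27.0 = 0.27037037
Fraction remaining = 0.27037037
efficiency = (1 - 0.27037037) * 100 = 72.963 %

72.963 %


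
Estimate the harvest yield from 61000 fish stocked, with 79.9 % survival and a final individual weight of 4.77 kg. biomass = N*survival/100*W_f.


Survivors = 61000 * 79.9/100 = 48739 fish
Harvest biomass = survivors * W_f = 48739 * 4.77 = 232485.03 kg

232485.03 kg


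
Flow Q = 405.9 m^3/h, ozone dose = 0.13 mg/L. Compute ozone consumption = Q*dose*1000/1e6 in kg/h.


O3 demand (mg/h) = Q * dose * 1000 = 405.9 * 0.13 * 1000 = 52767 mg/h
Convert mg to kg: 52767 / 1e6 = 0.052767 kg/h

0.052767 kg/h


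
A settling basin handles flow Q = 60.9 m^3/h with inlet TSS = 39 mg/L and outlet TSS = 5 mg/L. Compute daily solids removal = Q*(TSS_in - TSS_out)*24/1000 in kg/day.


Concentration drop: TSS_in - TSS_out = 39 - 5 = 34 mg/L
Hourly solids removed = Q * dTSS = 60.9 m^3/h * 34 mg/L = 2070.6 g/h  (m^3/h * mg/L = g/h)
Daily solids removed = 2070.6 * 24 = 49694.4 g/day
Convert g to kg: 49694.4 / 1000 = 49.6944 kg/day

49.6944 kg/day
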